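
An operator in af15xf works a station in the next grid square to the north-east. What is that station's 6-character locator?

AF25ag

Longitude subsquare x = 23; +1 → 24, wraps to 0 = a, carry into square.
Longitude square 1; +1 → 2.
Latitude subsquare f = 5; +1 → 6 = g.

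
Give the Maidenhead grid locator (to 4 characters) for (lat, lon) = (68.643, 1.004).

JP08

Add 180° to longitude and 90° to latitude: 181.00, 158.64.
Field: 181.00/20 → 9 → J, 158.64/10 → 15 → P; chars JP.
Square: 1.00/2 → 0, 8.64/1 → 8; chars 08.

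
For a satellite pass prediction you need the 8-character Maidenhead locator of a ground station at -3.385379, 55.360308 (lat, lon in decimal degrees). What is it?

Shift to the Maidenhead origin (180°W, 90°S): lon 235.36031, lat 86.61462.
Field: lon ⌊235.36031/20⌋ = 11 → L; lat ⌊86.61462/10⌋ = 8 → I.
Square: lon ⌊15.36031/2⌋ = 7; lat ⌊6.61462/1⌋ = 6.
Subsquare: lon ⌊1.36031/0.0833333⌋ = 16 → q; lat ⌊0.61462/0.0416667⌋ = 14 → o.
Extended square: lon ⌊0.02697/0.00833333⌋ = 3; lat ⌊0.03129/0.00416667⌋ = 7.

LI76qo37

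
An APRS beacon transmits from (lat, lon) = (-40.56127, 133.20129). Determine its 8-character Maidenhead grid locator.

PE69ok45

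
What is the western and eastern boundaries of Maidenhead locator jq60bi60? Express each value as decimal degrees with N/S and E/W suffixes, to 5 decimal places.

12.13333° E, 12.14167° E

Field J=9, Q=16: +9·20° lon, +16·10° lat → SW at lon 0°, lat 70°.
Square 6, 0: +6·2° lon, +0·1° lat → SW at lon 12°, lat 70°.
Subsquare b=1, i=8: +1·0.0833333° lon, +8·0.0416667° lat → SW at lon 12.0833°, lat 70.3333°.
Extended square 6, 0: +6·0.00833333° lon, +0·0.00416667° lat → SW at lon 12.1333°, lat 70.3333°.
Cell spans 0.00833333° lon × 0.00416667° lat.
west 12.13333° E, east 12.14167° E.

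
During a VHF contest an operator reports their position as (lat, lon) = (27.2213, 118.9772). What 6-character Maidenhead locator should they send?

Add 180° to longitude and 90° to latitude: 298.9772, 117.2213.
Field: 298.9772/20 → 14 → O, 117.2213/10 → 11 → L; chars OL.
Square: 18.9772/2 → 9, 7.2213/1 → 7; chars 97.
Subsquare: 0.9772/0.0833333 → 11 → l, 0.2213/0.0416667 → 5 → f; chars lf.

OL97lf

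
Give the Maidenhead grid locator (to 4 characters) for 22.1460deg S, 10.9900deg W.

Shift to the Maidenhead origin (180°W, 90°S): lon 169.01, lat 67.85.
Field: 169.01/20 → 8 → I, 67.85/10 → 6 → G; chars IG.
Square: 9.01/2 → 4, 7.85/1 → 7; chars 47.

IG47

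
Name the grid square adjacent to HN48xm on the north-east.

Longitude subsquare x = 23; +1 → 24, wraps to 0 = a, carry into square.
Longitude square 4; +1 → 5.
Latitude subsquare m = 12; +1 → 13 = n.

HN58an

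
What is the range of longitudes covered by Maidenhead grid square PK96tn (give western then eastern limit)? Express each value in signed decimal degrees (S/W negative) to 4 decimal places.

139.5833, 139.6667

Field P=15, K=10: +15·20° lon, +10·10° lat → SW at lon 120°, lat 10°.
Square 9, 6: +9·2° lon, +6·1° lat → SW at lon 138°, lat 16°.
Subsquare t=19, n=13: +19·0.0833333° lon, +13·0.0416667° lat → SW at lon 139.583°, lat 16.5417°.
Cell spans 0.0833333° lon × 0.0416667° lat.
west 139.5833, east 139.6667.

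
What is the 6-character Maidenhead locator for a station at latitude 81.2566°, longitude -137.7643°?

CR11cg

Offset from 180°W / 90°S: lon 42.2357°, lat 171.2566°.
Field: lon ⌊42.2357/20⌋ = 2 → C; lat ⌊171.2566/10⌋ = 17 → R.
Square: lon ⌊2.2357/2⌋ = 1; lat ⌊1.2566/1⌋ = 1.
Subsquare: lon ⌊0.2357/0.0833333⌋ = 2 → c; lat ⌊0.2566/0.0416667⌋ = 6 → g.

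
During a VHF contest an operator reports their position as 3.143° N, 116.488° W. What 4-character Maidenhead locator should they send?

Offset from 180°W / 90°S: lon 63.51°, lat 93.14°.
Field: 63.51/20 → 3 → D, 93.14/10 → 9 → J; chars DJ.
Square: 3.51/2 → 1, 3.14/1 → 3; chars 13.

DJ13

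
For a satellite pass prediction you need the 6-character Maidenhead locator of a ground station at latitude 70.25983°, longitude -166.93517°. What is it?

AQ60mg

Add 180° to longitude and 90° to latitude: 13.0648, 160.2598.
Field (20°×10°, letters A–R): 13.0648/20 → 0 → A, 160.2598/10 → 16 → Q; chars AQ.
Square (2°×1°, digits 0–9): 13.0648/2 → 6, 0.2598/1 → 0; chars 60.
Subsquare (5′×2.5′, letters a–x): 1.0648/0.0833333 → 12 → m, 0.2598/0.0416667 → 6 → g; chars mg.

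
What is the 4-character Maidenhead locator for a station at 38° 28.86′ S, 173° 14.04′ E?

RF61

Shift to the Maidenhead origin (180°W, 90°S): lon 353.23, lat 51.52.
Field (20°×10°, letters A–R): lon ⌊353.23/20⌋ = 17 → R; lat ⌊51.52/10⌋ = 5 → F.
Square (2°×1°, digits 0–9): lon ⌊13.23/2⌋ = 6; lat ⌊1.52/1⌋ = 1.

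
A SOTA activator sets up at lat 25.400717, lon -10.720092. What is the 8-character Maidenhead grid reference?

IL45pj36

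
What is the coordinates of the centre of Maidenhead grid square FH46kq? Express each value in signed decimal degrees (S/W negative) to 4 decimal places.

-13.3125, -71.1250

Field F=5, H=7: +5·20° lon, +7·10° lat → SW at lon -80°, lat -20°.
Square 4, 6: +4·2° lon, +6·1° lat → SW at lon -72°, lat -14°.
Subsquare k=10, q=16: +10·0.0833333° lon, +16·0.0416667° lat → SW at lon -71.1667°, lat -13.3333°.
Cell spans 0.0833333° lon × 0.0416667° lat. Centre is SW corner plus half of each.
latitude -13.3125, longitude -71.1250.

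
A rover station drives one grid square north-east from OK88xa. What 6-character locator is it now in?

OK98ab

Longitude subsquare x = 23; +1 → 24, wraps to 0 = a, carry into square.
Longitude square 8; +1 → 9.
Latitude subsquare a = 0; +1 → 1 = b.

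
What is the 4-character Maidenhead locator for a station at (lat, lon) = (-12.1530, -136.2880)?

CH17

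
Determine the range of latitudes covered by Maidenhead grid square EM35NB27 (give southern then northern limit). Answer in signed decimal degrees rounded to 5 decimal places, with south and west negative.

Field E=4, M=12: +4·20° lon, +12·10° lat → SW at lon -100°, lat 30°.
Square 3, 5: +3·2° lon, +5·1° lat → SW at lon -94°, lat 35°.
Subsquare n=13, b=1: +13·0.0833333° lon, +1·0.0416667° lat → SW at lon -92.9167°, lat 35.0417°.
Extended square 2, 7: +2·0.00833333° lon, +7·0.00416667° lat → SW at lon -92.9°, lat 35.0708°.
Cell spans 0.00833333° lon × 0.00416667° lat.
south 35.07083, north 35.07500.

35.07083, 35.07500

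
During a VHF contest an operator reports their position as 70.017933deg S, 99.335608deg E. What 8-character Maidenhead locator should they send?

Add 180° to longitude and 90° to latitude: 279.33561, 19.98207.
Field: lon ⌊279.33561/20⌋ = 13 → N; lat ⌊19.98207/10⌋ = 1 → B.
Square: lon ⌊19.33561/2⌋ = 9; lat ⌊9.98207/1⌋ = 9.
Subsquare: lon ⌊1.33561/0.0833333⌋ = 16 → q; lat ⌊0.98207/0.0416667⌋ = 23 → x.
Extended square: lon ⌊0.00227/0.00833333⌋ = 0; lat ⌊0.02373/0.00416667⌋ = 5.

NB99qx05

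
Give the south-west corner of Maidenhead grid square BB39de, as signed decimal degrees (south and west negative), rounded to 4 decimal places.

Field B=1, B=1: +1·20° lon, +1·10° lat → SW at lon -160°, lat -80°.
Square 3, 9: +3·2° lon, +9·1° lat → SW at lon -154°, lat -71°.
Subsquare d=3, e=4: +3·0.0833333° lon, +4·0.0416667° lat → SW at lon -153.75°, lat -70.8333°.
latitude -70.8333, longitude -153.7500.

-70.8333, -153.7500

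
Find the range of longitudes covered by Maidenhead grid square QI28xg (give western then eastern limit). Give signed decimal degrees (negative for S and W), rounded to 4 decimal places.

145.9167, 146.0000

Field Q=16, I=8: +16·20° lon, +8·10° lat → SW at lon 140°, lat -10°.
Square 2, 8: +2·2° lon, +8·1° lat → SW at lon 144°, lat -2°.
Subsquare x=23, g=6: +23·0.0833333° lon, +6·0.0416667° lat → SW at lon 145.917°, lat -1.75°.
Cell spans 0.0833333° lon × 0.0416667° lat.
west 145.9167, east 146.0000.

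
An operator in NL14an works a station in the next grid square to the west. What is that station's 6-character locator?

Longitude subsquare a = 0; −1 → -1, wraps to 23 = x, carry into square.
Longitude square 1; −1 → 0.
The latitude characters are unchanged.

NL04xn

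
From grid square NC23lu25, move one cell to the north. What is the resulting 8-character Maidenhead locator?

NC23lu26

Latitude extended square 5; +1 → 6.
The longitude characters are unchanged.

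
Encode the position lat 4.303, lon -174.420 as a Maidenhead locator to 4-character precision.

AJ24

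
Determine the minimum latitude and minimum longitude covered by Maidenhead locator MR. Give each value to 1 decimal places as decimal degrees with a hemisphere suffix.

Field M=12, R=17: +12·20° lon, +17·10° lat → SW at lon 60°, lat 80°.
latitude 80.0° N, longitude 60.0° E.

80.0° N, 60.0° E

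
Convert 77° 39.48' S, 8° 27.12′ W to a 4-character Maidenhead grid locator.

Offset from 180°W / 90°S: lon 171.55°, lat 12.34°.
Field: lon ⌊171.55/20⌋ = 8 → I; lat ⌊12.34/10⌋ = 1 → B.
Square: lon ⌊11.55/2⌋ = 5; lat ⌊2.34/1⌋ = 2.

IB52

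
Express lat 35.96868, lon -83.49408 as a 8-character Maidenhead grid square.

Shift to the Maidenhead origin (180°W, 90°S): lon 96.50592, lat 125.96868.
Field (20°×10°, letters A–R): lon ⌊96.50592/20⌋ = 4 → E; lat ⌊125.96868/10⌋ = 12 → M.
Square (2°×1°, digits 0–9): lon ⌊16.50592/2⌋ = 8; lat ⌊5.96868/1⌋ = 5.
Subsquare (5′×2.5′, letters a–x): lon ⌊0.50592/0.0833333⌋ = 6 → g; lat ⌊0.96868/0.0416667⌋ = 23 → x.
Extended square (30″×15″, digits 0–9): lon ⌊0.00592/0.00833333⌋ = 0; lat ⌊0.01035/0.00416667⌋ = 2.

EM85gx02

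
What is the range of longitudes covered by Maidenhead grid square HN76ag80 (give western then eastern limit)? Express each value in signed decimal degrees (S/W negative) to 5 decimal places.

Field H=7, N=13: +7·20° lon, +13·10° lat → SW at lon -40°, lat 40°.
Square 7, 6: +7·2° lon, +6·1° lat → SW at lon -26°, lat 46°.
Subsquare a=0, g=6: +0·0.0833333° lon, +6·0.0416667° lat → SW at lon -26°, lat 46.25°.
Extended square 8, 0: +8·0.00833333° lon, +0·0.00416667° lat → SW at lon -25.9333°, lat 46.25°.
Cell spans 0.00833333° lon × 0.00416667° lat.
west -25.93333, east -25.92500.

-25.93333, -25.92500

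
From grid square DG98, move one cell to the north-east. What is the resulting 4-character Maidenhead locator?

EG09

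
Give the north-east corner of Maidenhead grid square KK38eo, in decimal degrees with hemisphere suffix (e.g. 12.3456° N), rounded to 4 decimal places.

Field K=10, K=10: +10·20° lon, +10·10° lat → SW at lon 20°, lat 10°.
Square 3, 8: +3·2° lon, +8·1° lat → SW at lon 26°, lat 18°.
Subsquare e=4, o=14: +4·0.0833333° lon, +14·0.0416667° lat → SW at lon 26.3333°, lat 18.5833°.
Cell spans 0.0833333° lon × 0.0416667° lat. NE corner is SW corner plus one full cell.
latitude 18.6250° N, longitude 26.4167° E.

18.6250° N, 26.4167° E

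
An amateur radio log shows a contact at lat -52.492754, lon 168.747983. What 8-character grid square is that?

Shift to the Maidenhead origin (180°W, 90°S): lon 348.74798, lat 37.50725.
Field: 348.74798/20 → 17 → R, 37.50725/10 → 3 → D; chars RD.
Square: 8.74798/2 → 4, 7.50725/1 → 7; chars 47.
Subsquare: 0.74798/0.0833333 → 8 → i, 0.50725/0.0416667 → 12 → m; chars im.
Extended square: 0.08132/0.00833333 → 9, 0.00725/0.00416667 → 1; chars 91.

RD47im91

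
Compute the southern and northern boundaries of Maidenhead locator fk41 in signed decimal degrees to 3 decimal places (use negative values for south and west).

Field F=5, K=10: +5·20° lon, +10·10° lat → SW at lon -80°, lat 10°.
Square 4, 1: +4·2° lon, +1·1° lat → SW at lon -72°, lat 11°.
Cell spans 2° lon × 1° lat.
south 11.000, north 12.000.

11.000, 12.000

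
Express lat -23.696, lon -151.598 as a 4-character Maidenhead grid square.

BG46

Shift to the Maidenhead origin (180°W, 90°S): lon 28.40, lat 66.30.
Field: lon ⌊28.40/20⌋ = 1 → B; lat ⌊66.30/10⌋ = 6 → G.
Square: lon ⌊8.40/2⌋ = 4; lat ⌊6.30/1⌋ = 6.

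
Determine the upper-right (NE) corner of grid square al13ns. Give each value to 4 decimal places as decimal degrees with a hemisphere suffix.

23.7917° N, 176.8333° W

Field A=0, L=11: +0·20° lon, +11·10° lat → SW at lon -180°, lat 20°.
Square 1, 3: +1·2° lon, +3·1° lat → SW at lon -178°, lat 23°.
Subsquare n=13, s=18: +13·0.0833333° lon, +18·0.0416667° lat → SW at lon -176.917°, lat 23.75°.
Cell spans 0.0833333° lon × 0.0416667° lat. NE corner is SW corner plus one full cell.
latitude 23.7917° N, longitude 176.8333° W.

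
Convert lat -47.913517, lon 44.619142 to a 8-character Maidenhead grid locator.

LE22hc40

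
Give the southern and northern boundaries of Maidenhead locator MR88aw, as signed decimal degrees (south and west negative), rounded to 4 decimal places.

Field M=12, R=17: +12·20° lon, +17·10° lat → SW at lon 60°, lat 80°.
Square 8, 8: +8·2° lon, +8·1° lat → SW at lon 76°, lat 88°.
Subsquare a=0, w=22: +0·0.0833333° lon, +22·0.0416667° lat → SW at lon 76°, lat 88.9167°.
Cell spans 0.0833333° lon × 0.0416667° lat.
south 88.9167, north 88.9583.

88.9167, 88.9583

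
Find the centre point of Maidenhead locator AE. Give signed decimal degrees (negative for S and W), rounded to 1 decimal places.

Field A=0, E=4: +0·20° lon, +4·10° lat → SW at lon -180°, lat -50°.
Cell spans 20° lon × 10° lat. Centre is SW corner plus half of each.
latitude -45.0, longitude -170.0.

-45.0, -170.0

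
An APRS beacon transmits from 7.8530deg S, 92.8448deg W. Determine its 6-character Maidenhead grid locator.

Offset from 180°W / 90°S: lon 87.1552°, lat 82.1470°.
Field: lon ⌊87.1552/20⌋ = 4 → E; lat ⌊82.1470/10⌋ = 8 → I.
Square: lon ⌊7.1552/2⌋ = 3; lat ⌊2.1470/1⌋ = 2.
Subsquare: lon ⌊1.1552/0.0833333⌋ = 13 → n; lat ⌊0.1470/0.0416667⌋ = 3 → d.

EI32nd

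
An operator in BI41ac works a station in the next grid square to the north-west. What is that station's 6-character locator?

Longitude subsquare a = 0; −1 → -1, wraps to 23 = x, carry into square.
Longitude square 4; −1 → 3.
Latitude subsquare c = 2; +1 → 3 = d.

BI31xd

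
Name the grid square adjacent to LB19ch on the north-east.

LB19di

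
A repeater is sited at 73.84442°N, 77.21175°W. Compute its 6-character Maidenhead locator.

FQ13ju

Shift to the Maidenhead origin (180°W, 90°S): lon 102.7883, lat 163.8444.
Field: lon ⌊102.7883/20⌋ = 5 → F; lat ⌊163.8444/10⌋ = 16 → Q.
Square: lon ⌊2.7883/2⌋ = 1; lat ⌊3.8444/1⌋ = 3.
Subsquare: lon ⌊0.7883/0.0833333⌋ = 9 → j; lat ⌊0.8444/0.0416667⌋ = 20 → u.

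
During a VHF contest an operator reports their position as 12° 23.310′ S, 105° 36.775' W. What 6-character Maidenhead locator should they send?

DH77eo

Add 180° to longitude and 90° to latitude: 74.3871, 77.6115.
Field: 74.3871/20 → 3 → D, 77.6115/10 → 7 → H; chars DH.
Square: 14.3871/2 → 7, 7.6115/1 → 7; chars 77.
Subsquare: 0.3871/0.0833333 → 4 → e, 0.6115/0.0416667 → 14 → o; chars eo.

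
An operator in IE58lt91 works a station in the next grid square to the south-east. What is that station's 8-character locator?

IE58mt00

Longitude extended square 9; +1 → 10, wraps to 0, carry into subsquare.
Longitude subsquare l = 11; +1 → 12 = m.
Latitude extended square 1; −1 → 0.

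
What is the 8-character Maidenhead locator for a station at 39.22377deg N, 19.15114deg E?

Shift to the Maidenhead origin (180°W, 90°S): lon 199.15114, lat 129.22377.
Field: lon ⌊199.15114/20⌋ = 9 → J; lat ⌊129.22377/10⌋ = 12 → M.
Square: lon ⌊19.15114/2⌋ = 9; lat ⌊9.22377/1⌋ = 9.
Subsquare: lon ⌊1.15114/0.0833333⌋ = 13 → n; lat ⌊0.22377/0.0416667⌋ = 5 → f.
Extended square: lon ⌊0.06781/0.00833333⌋ = 8; lat ⌊0.01544/0.00416667⌋ = 3.

JM99nf83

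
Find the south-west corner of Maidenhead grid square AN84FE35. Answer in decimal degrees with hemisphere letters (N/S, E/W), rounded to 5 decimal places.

44.18750° N, 163.55833° W

Field A=0, N=13: +0·20° lon, +13·10° lat → SW at lon -180°, lat 40°.
Square 8, 4: +8·2° lon, +4·1° lat → SW at lon -164°, lat 44°.
Subsquare f=5, e=4: +5·0.0833333° lon, +4·0.0416667° lat → SW at lon -163.583°, lat 44.1667°.
Extended square 3, 5: +3·0.00833333° lon, +5·0.00416667° lat → SW at lon -163.558°, lat 44.1875°.
latitude 44.18750° N, longitude 163.55833° W.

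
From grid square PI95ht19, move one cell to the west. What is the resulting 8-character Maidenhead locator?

Longitude extended square 1; −1 → 0.
The latitude characters are unchanged.

PI95ht09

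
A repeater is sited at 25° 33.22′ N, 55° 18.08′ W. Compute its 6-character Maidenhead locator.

Shift to the Maidenhead origin (180°W, 90°S): lon 124.6987, lat 115.5537.
Field (20°×10°, letters A–R): lon ⌊124.6987/20⌋ = 6 → G; lat ⌊115.5537/10⌋ = 11 → L.
Square (2°×1°, digits 0–9): lon ⌊4.6987/2⌋ = 2; lat ⌊5.5537/1⌋ = 5.
Subsquare (5′×2.5′, letters a–x): lon ⌊0.6987/0.0833333⌋ = 8 → i; lat ⌊0.5537/0.0416667⌋ = 13 → n.

GL25in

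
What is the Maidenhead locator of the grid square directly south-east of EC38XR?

Longitude subsquare x = 23; +1 → 24, wraps to 0 = a, carry into square.
Longitude square 3; +1 → 4.
Latitude subsquare r = 17; −1 → 16 = q.

EC48aq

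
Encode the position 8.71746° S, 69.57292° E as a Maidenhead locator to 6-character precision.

MI41sg

Add 180° to longitude and 90° to latitude: 249.5729, 81.2825.
Field (20°×10°, letters A–R): 249.5729/20 → 12 → M, 81.2825/10 → 8 → I; chars MI.
Square (2°×1°, digits 0–9): 9.5729/2 → 4, 1.2825/1 → 1; chars 41.
Subsquare (5′×2.5′, letters a–x): 1.5729/0.0833333 → 18 → s, 0.2825/0.0416667 → 6 → g; chars sg.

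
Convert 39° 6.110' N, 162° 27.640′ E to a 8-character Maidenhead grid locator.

RM19fc54

Shift to the Maidenhead origin (180°W, 90°S): lon 342.46067, lat 129.10183.
Field: lon ⌊342.46067/20⌋ = 17 → R; lat ⌊129.10183/10⌋ = 12 → M.
Square: lon ⌊2.46067/2⌋ = 1; lat ⌊9.10183/1⌋ = 9.
Subsquare: lon ⌊0.46067/0.0833333⌋ = 5 → f; lat ⌊0.10183/0.0416667⌋ = 2 → c.
Extended square: lon ⌊0.04400/0.00833333⌋ = 5; lat ⌊0.01850/0.00416667⌋ = 4.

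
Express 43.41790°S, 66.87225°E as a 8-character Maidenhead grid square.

Add 180° to longitude and 90° to latitude: 246.87225, 46.58210.
Field: 246.87225/20 → 12 → M, 46.58210/10 → 4 → E; chars ME.
Square: 6.87225/2 → 3, 6.58210/1 → 6; chars 36.
Subsquare: 0.87225/0.0833333 → 10 → k, 0.58210/0.0416667 → 13 → n; chars kn.
Extended square: 0.03892/0.00833333 → 4, 0.04043/0.00416667 → 9; chars 49.

ME36kn49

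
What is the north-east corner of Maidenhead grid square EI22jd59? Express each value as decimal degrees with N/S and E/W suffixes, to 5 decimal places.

7.83333° S, 95.20000° W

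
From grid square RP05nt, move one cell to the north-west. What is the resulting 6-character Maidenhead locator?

RP05mu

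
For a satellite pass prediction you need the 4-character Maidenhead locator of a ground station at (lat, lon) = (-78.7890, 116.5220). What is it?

Add 180° to longitude and 90° to latitude: 296.52, 11.21.
Field: lon ⌊296.52/20⌋ = 14 → O; lat ⌊11.21/10⌋ = 1 → B.
Square: lon ⌊16.52/2⌋ = 8; lat ⌊1.21/1⌋ = 1.

OB81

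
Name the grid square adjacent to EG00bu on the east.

EG00cu

Longitude subsquare b = 1; +1 → 2 = c.
The latitude characters are unchanged.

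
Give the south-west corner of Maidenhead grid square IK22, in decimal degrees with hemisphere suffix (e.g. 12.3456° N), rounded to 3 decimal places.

12.000° N, 16.000° W

Field I=8, K=10: +8·20° lon, +10·10° lat → SW at lon -20°, lat 10°.
Square 2, 2: +2·2° lon, +2·1° lat → SW at lon -16°, lat 12°.
latitude 12.000° N, longitude 16.000° W.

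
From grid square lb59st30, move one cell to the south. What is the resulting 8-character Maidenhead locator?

Latitude extended square 0; −1 → -1, wraps to 9, carry into subsquare.
Latitude subsquare t = 19; −1 → 18 = s.
The longitude characters are unchanged.

LB59ss39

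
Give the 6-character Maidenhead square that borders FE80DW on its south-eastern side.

FE80ev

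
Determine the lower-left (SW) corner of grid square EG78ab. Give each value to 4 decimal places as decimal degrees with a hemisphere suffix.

Field E=4, G=6: +4·20° lon, +6·10° lat → SW at lon -100°, lat -30°.
Square 7, 8: +7·2° lon, +8·1° lat → SW at lon -86°, lat -22°.
Subsquare a=0, b=1: +0·0.0833333° lon, +1·0.0416667° lat → SW at lon -86°, lat -21.9583°.
latitude 21.9583° S, longitude 86.0000° W.

21.9583° S, 86.0000° W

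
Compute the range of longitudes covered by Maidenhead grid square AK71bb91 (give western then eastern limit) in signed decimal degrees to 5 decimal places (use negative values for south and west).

Field A=0, K=10: +0·20° lon, +10·10° lat → SW at lon -180°, lat 10°.
Square 7, 1: +7·2° lon, +1·1° lat → SW at lon -166°, lat 11°.
Subsquare b=1, b=1: +1·0.0833333° lon, +1·0.0416667° lat → SW at lon -165.917°, lat 11.0417°.
Extended square 9, 1: +9·0.00833333° lon, +1·0.00416667° lat → SW at lon -165.842°, lat 11.0458°.
Cell spans 0.00833333° lon × 0.00416667° lat.
west -165.84167, east -165.83333.

-165.84167, -165.83333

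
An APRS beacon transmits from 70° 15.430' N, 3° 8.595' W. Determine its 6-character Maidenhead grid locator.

IQ80kg

Offset from 180°W / 90°S: lon 176.8568°, lat 160.2572°.
Field: lon ⌊176.8568/20⌋ = 8 → I; lat ⌊160.2572/10⌋ = 16 → Q.
Square: lon ⌊16.8568/2⌋ = 8; lat ⌊0.2572/1⌋ = 0.
Subsquare: lon ⌊0.8568/0.0833333⌋ = 10 → k; lat ⌊0.2572/0.0416667⌋ = 6 → g.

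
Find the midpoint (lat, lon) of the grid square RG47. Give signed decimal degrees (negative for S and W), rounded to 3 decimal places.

-22.500, 169.000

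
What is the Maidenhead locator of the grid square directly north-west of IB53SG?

IB53rh

Longitude subsquare s = 18; −1 → 17 = r.
Latitude subsquare g = 6; +1 → 7 = h.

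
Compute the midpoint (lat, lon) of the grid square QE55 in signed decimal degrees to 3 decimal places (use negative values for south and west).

Field Q=16, E=4: +16·20° lon, +4·10° lat → SW at lon 140°, lat -50°.
Square 5, 5: +5·2° lon, +5·1° lat → SW at lon 150°, lat -45°.
Cell spans 2° lon × 1° lat. Centre is SW corner plus half of each.
latitude -44.500, longitude 151.000.

-44.500, 151.000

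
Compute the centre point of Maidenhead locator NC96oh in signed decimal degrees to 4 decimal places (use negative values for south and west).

-63.6875, 99.2083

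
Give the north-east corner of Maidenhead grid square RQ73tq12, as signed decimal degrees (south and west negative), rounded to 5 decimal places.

Field R=17, Q=16: +17·20° lon, +16·10° lat → SW at lon 160°, lat 70°.
Square 7, 3: +7·2° lon, +3·1° lat → SW at lon 174°, lat 73°.
Subsquare t=19, q=16: +19·0.0833333° lon, +16·0.0416667° lat → SW at lon 175.583°, lat 73.6667°.
Extended square 1, 2: +1·0.00833333° lon, +2·0.00416667° lat → SW at lon 175.592°, lat 73.675°.
Cell spans 0.00833333° lon × 0.00416667° lat. NE corner is SW corner plus one full cell.
latitude 73.67917, longitude 175.60000.

73.67917, 175.60000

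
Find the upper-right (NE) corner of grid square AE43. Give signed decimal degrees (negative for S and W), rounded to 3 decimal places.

-46.000, -170.000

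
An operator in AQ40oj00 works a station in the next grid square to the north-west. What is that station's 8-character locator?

Longitude extended square 0; −1 → -1, wraps to 9, carry into subsquare.
Longitude subsquare o = 14; −1 → 13 = n.
Latitude extended square 0; +1 → 1.

AQ40nj91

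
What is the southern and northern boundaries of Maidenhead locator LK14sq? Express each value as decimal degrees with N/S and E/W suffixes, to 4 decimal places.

14.6667° N, 14.7083° N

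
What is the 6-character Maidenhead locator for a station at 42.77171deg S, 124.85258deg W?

CE77nf

Add 180° to longitude and 90° to latitude: 55.1474, 47.2283.
Field: lon ⌊55.1474/20⌋ = 2 → C; lat ⌊47.2283/10⌋ = 4 → E.
Square: lon ⌊15.1474/2⌋ = 7; lat ⌊7.2283/1⌋ = 7.
Subsquare: lon ⌊1.1474/0.0833333⌋ = 13 → n; lat ⌊0.2283/0.0416667⌋ = 5 → f.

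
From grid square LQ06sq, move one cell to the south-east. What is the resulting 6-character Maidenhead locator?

Longitude subsquare s = 18; +1 → 19 = t.
Latitude subsquare q = 16; −1 → 15 = p.

LQ06tp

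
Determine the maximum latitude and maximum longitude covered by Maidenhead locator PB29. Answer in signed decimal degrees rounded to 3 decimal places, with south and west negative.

Field P=15, B=1: +15·20° lon, +1·10° lat → SW at lon 120°, lat -80°.
Square 2, 9: +2·2° lon, +9·1° lat → SW at lon 124°, lat -71°.
Cell spans 2° lon × 1° lat. NE corner is SW corner plus one full cell.
latitude -70.000, longitude 126.000.

-70.000, 126.000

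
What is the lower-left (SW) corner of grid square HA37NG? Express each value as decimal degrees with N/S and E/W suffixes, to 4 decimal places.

Field H=7, A=0: +7·20° lon, +0·10° lat → SW at lon -40°, lat -90°.
Square 3, 7: +3·2° lon, +7·1° lat → SW at lon -34°, lat -83°.
Subsquare n=13, g=6: +13·0.0833333° lon, +6·0.0416667° lat → SW at lon -32.9167°, lat -82.75°.
latitude 82.7500° S, longitude 32.9167° W.

82.7500° S, 32.9167° W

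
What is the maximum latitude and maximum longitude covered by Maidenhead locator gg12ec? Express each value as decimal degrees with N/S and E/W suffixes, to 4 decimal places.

Field G=6, G=6: +6·20° lon, +6·10° lat → SW at lon -60°, lat -30°.
Square 1, 2: +1·2° lon, +2·1° lat → SW at lon -58°, lat -28°.
Subsquare e=4, c=2: +4·0.0833333° lon, +2·0.0416667° lat → SW at lon -57.6667°, lat -27.9167°.
Cell spans 0.0833333° lon × 0.0416667° lat. NE corner is SW corner plus one full cell.
latitude 27.8750° S, longitude 57.5833° W.

27.8750° S, 57.5833° W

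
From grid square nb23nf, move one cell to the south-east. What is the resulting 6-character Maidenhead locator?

NB23oe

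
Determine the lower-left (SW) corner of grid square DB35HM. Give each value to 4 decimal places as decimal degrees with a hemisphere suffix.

Field D=3, B=1: +3·20° lon, +1·10° lat → SW at lon -120°, lat -80°.
Square 3, 5: +3·2° lon, +5·1° lat → SW at lon -114°, lat -75°.
Subsquare h=7, m=12: +7·0.0833333° lon, +12·0.0416667° lat → SW at lon -113.417°, lat -74.5°.
latitude 74.5000° S, longitude 113.4167° W.

74.5000° S, 113.4167° W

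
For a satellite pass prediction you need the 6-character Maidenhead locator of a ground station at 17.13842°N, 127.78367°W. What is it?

Offset from 180°W / 90°S: lon 52.2163°, lat 107.1384°.
Field: lon ⌊52.2163/20⌋ = 2 → C; lat ⌊107.1384/10⌋ = 10 → K.
Square: lon ⌊12.2163/2⌋ = 6; lat ⌊7.1384/1⌋ = 7.
Subsquare: lon ⌊0.2163/0.0833333⌋ = 2 → c; lat ⌊0.1384/0.0416667⌋ = 3 → d.

CK67cd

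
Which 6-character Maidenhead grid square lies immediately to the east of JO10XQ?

Longitude subsquare x = 23; +1 → 24, wraps to 0 = a, carry into square.
Longitude square 1; +1 → 2.
The latitude characters are unchanged.

JO20aq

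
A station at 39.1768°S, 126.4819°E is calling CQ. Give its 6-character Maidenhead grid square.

PF30ft

Offset from 180°W / 90°S: lon 306.4819°, lat 50.8232°.
Field (20°×10°, letters A–R): 306.4819/20 → 15 → P, 50.8232/10 → 5 → F; chars PF.
Square (2°×1°, digits 0–9): 6.4819/2 → 3, 0.8232/1 → 0; chars 30.
Subsquare (5′×2.5′, letters a–x): 0.4819/0.0833333 → 5 → f, 0.8232/0.0416667 → 19 → t; chars ft.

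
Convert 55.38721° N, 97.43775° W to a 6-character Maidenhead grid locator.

Add 180° to longitude and 90° to latitude: 82.5623, 145.3872.
Field (20°×10°, letters A–R): 82.5623/20 → 4 → E, 145.3872/10 → 14 → O; chars EO.
Square (2°×1°, digits 0–9): 2.5623/2 → 1, 5.3872/1 → 5; chars 15.
Subsquare (5′×2.5′, letters a–x): 0.5623/0.0833333 → 6 → g, 0.3872/0.0416667 → 9 → j; chars gj.

EO15gj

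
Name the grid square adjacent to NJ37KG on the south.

NJ37kf

Latitude subsquare g = 6; −1 → 5 = f.
The longitude characters are unchanged.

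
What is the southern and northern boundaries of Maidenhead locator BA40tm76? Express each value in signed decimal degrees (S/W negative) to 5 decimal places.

-89.47500, -89.47083

Field B=1, A=0: +1·20° lon, +0·10° lat → SW at lon -160°, lat -90°.
Square 4, 0: +4·2° lon, +0·1° lat → SW at lon -152°, lat -90°.
Subsquare t=19, m=12: +19·0.0833333° lon, +12·0.0416667° lat → SW at lon -150.417°, lat -89.5°.
Extended square 7, 6: +7·0.00833333° lon, +6·0.00416667° lat → SW at lon -150.358°, lat -89.475°.
Cell spans 0.00833333° lon × 0.00416667° lat.
south -89.47500, north -89.47083.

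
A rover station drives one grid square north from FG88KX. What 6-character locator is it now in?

Latitude subsquare x = 23; +1 → 24, wraps to 0 = a, carry into square.
Latitude square 8; +1 → 9.
The longitude characters are unchanged.

FG89ka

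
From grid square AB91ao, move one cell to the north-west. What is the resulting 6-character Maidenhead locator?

Longitude subsquare a = 0; −1 → -1, wraps to 23 = x, carry into square.
Longitude square 9; −1 → 8.
Latitude subsquare o = 14; +1 → 15 = p.

AB81xp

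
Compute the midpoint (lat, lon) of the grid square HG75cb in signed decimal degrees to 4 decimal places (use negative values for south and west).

-24.9375, -25.7917

Field H=7, G=6: +7·20° lon, +6·10° lat → SW at lon -40°, lat -30°.
Square 7, 5: +7·2° lon, +5·1° lat → SW at lon -26°, lat -25°.
Subsquare c=2, b=1: +2·0.0833333° lon, +1·0.0416667° lat → SW at lon -25.8333°, lat -24.9583°.
Cell spans 0.0833333° lon × 0.0416667° lat. Centre is SW corner plus half of each.
latitude -24.9375, longitude -25.7917.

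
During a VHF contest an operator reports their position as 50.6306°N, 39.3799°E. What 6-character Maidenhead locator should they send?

KO90qp

Add 180° to longitude and 90° to latitude: 219.3799, 140.6306.
Field: 219.3799/20 → 10 → K, 140.6306/10 → 14 → O; chars KO.
Square: 19.3799/2 → 9, 0.6306/1 → 0; chars 90.
Subsquare: 1.3799/0.0833333 → 16 → q, 0.6306/0.0416667 → 15 → p; chars qp.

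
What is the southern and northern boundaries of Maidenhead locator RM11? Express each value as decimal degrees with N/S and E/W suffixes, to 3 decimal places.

31.000° N, 32.000° N

Field R=17, M=12: +17·20° lon, +12·10° lat → SW at lon 160°, lat 30°.
Square 1, 1: +1·2° lon, +1·1° lat → SW at lon 162°, lat 31°.
Cell spans 2° lon × 1° lat.
south 31.000° N, north 32.000° N.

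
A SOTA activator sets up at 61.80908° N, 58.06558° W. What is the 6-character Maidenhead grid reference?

Add 180° to longitude and 90° to latitude: 121.9344, 151.8091.
Field: lon ⌊121.9344/20⌋ = 6 → G; lat ⌊151.8091/10⌋ = 15 → P.
Square: lon ⌊1.9344/2⌋ = 0; lat ⌊1.8091/1⌋ = 1.
Subsquare: lon ⌊1.9344/0.0833333⌋ = 23 → x; lat ⌊0.8091/0.0416667⌋ = 19 → t.

GP01xt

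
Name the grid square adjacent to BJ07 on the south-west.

AJ96

Longitude square 0; −1 → -1, wraps to 9, carry into field.
Longitude field B = 1; −1 → 0 = A.
Latitude square 7; −1 → 6.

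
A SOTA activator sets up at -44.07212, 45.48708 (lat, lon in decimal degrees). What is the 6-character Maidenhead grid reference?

LE25rw

Add 180° to longitude and 90° to latitude: 225.4871, 45.9279.
Field: 225.4871/20 → 11 → L, 45.9279/10 → 4 → E; chars LE.
Square: 5.4871/2 → 2, 5.9279/1 → 5; chars 25.
Subsquare: 1.4871/0.0833333 → 17 → r, 0.9279/0.0416667 → 22 → w; chars rw.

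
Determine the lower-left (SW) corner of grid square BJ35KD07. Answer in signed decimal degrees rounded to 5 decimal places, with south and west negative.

5.15417, -153.16667

Field B=1, J=9: +1·20° lon, +9·10° lat → SW at lon -160°, lat 0°.
Square 3, 5: +3·2° lon, +5·1° lat → SW at lon -154°, lat 5°.
Subsquare k=10, d=3: +10·0.0833333° lon, +3·0.0416667° lat → SW at lon -153.167°, lat 5.125°.
Extended square 0, 7: +0·0.00833333° lon, +7·0.00416667° lat → SW at lon -153.167°, lat 5.15417°.
latitude 5.15417, longitude -153.16667.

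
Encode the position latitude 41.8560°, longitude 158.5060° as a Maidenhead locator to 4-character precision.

Shift to the Maidenhead origin (180°W, 90°S): lon 338.51, lat 131.86.
Field: lon ⌊338.51/20⌋ = 16 → Q; lat ⌊131.86/10⌋ = 13 → N.
Square: lon ⌊18.51/2⌋ = 9; lat ⌊1.86/1⌋ = 1.

QN91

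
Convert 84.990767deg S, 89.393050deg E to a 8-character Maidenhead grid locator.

Offset from 180°W / 90°S: lon 269.39305°, lat 5.00923°.
Field: lon ⌊269.39305/20⌋ = 13 → N; lat ⌊5.00923/10⌋ = 0 → A.
Square: lon ⌊9.39305/2⌋ = 4; lat ⌊5.00923/1⌋ = 5.
Subsquare: lon ⌊1.39305/0.0833333⌋ = 16 → q; lat ⌊0.00923/0.0416667⌋ = 0 → a.
Extended square: lon ⌊0.05972/0.00833333⌋ = 7; lat ⌊0.00923/0.00416667⌋ = 2.

NA45qa72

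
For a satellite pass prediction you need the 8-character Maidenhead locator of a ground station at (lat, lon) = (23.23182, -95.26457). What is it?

Add 180° to longitude and 90° to latitude: 84.73543, 113.23182.
Field: lon ⌊84.73543/20⌋ = 4 → E; lat ⌊113.23182/10⌋ = 11 → L.
Square: lon ⌊4.73543/2⌋ = 2; lat ⌊3.23182/1⌋ = 3.
Subsquare: lon ⌊0.73543/0.0833333⌋ = 8 → i; lat ⌊0.23182/0.0416667⌋ = 5 → f.
Extended square: lon ⌊0.06876/0.00833333⌋ = 8; lat ⌊0.02349/0.00416667⌋ = 5.

EL23if85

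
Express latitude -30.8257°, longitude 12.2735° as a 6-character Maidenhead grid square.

JF69de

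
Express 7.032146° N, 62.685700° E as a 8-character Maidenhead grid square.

MJ17ia27

Shift to the Maidenhead origin (180°W, 90°S): lon 242.68570, lat 97.03215.
Field: lon ⌊242.68570/20⌋ = 12 → M; lat ⌊97.03215/10⌋ = 9 → J.
Square: lon ⌊2.68570/2⌋ = 1; lat ⌊7.03215/1⌋ = 7.
Subsquare: lon ⌊0.68570/0.0833333⌋ = 8 → i; lat ⌊0.03215/0.0416667⌋ = 0 → a.
Extended square: lon ⌊0.01903/0.00833333⌋ = 2; lat ⌊0.03215/0.00416667⌋ = 7.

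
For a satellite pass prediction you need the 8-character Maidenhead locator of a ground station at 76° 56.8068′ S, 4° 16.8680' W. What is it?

IB73ub62

Shift to the Maidenhead origin (180°W, 90°S): lon 175.71887, lat 13.05322.
Field: 175.71887/20 → 8 → I, 13.05322/10 → 1 → B; chars IB.
Square: 15.71887/2 → 7, 3.05322/1 → 3; chars 73.
Subsquare: 1.71887/0.0833333 → 20 → u, 0.05322/0.0416667 → 1 → b; chars ub.
Extended square: 0.05220/0.00833333 → 6, 0.01155/0.00416667 → 2; chars 62.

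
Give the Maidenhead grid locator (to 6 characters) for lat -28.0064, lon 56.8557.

LG81kx

Add 180° to longitude and 90° to latitude: 236.8557, 61.9936.
Field (20°×10°, letters A–R): lon ⌊236.8557/20⌋ = 11 → L; lat ⌊61.9936/10⌋ = 6 → G.
Square (2°×1°, digits 0–9): lon ⌊16.8557/2⌋ = 8; lat ⌊1.9936/1⌋ = 1.
Subsquare (5′×2.5′, letters a–x): lon ⌊0.8557/0.0833333⌋ = 10 → k; lat ⌊0.9936/0.0416667⌋ = 23 → x.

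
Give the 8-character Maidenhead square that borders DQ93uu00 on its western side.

DQ93tu90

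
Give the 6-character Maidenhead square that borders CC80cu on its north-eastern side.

CC80dv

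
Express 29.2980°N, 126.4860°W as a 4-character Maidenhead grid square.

CL69

Add 180° to longitude and 90° to latitude: 53.51, 119.30.
Field: 53.51/20 → 2 → C, 119.30/10 → 11 → L; chars CL.
Square: 13.51/2 → 6, 9.30/1 → 9; chars 69.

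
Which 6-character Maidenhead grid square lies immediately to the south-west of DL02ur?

DL02tq

Longitude subsquare u = 20; −1 → 19 = t.
Latitude subsquare r = 17; −1 → 16 = q.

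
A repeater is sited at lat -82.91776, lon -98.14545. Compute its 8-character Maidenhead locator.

Offset from 180°W / 90°S: lon 81.85455°, lat 7.08224°.
Field (20°×10°, letters A–R): lon ⌊81.85455/20⌋ = 4 → E; lat ⌊7.08224/10⌋ = 0 → A.
Square (2°×1°, digits 0–9): lon ⌊1.85455/2⌋ = 0; lat ⌊7.08224/1⌋ = 7.
Subsquare (5′×2.5′, letters a–x): lon ⌊1.85455/0.0833333⌋ = 22 → w; lat ⌊0.08224/0.0416667⌋ = 1 → b.
Extended square (30″×15″, digits 0–9): lon ⌊0.02122/0.00833333⌋ = 2; lat ⌊0.04057/0.00416667⌋ = 9.

EA07wb29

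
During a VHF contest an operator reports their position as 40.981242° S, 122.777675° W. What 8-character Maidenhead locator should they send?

CE89oa64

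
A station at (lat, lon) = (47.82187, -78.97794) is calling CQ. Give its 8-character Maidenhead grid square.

FN07mt27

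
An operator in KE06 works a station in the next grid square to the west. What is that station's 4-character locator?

JE96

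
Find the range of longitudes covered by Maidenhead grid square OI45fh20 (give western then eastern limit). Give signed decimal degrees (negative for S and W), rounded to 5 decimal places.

108.43333, 108.44167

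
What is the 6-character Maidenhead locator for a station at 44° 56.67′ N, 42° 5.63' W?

GN84ww

Add 180° to longitude and 90° to latitude: 137.9062, 134.9445.
Field (20°×10°, letters A–R): 137.9062/20 → 6 → G, 134.9445/10 → 13 → N; chars GN.
Square (2°×1°, digits 0–9): 17.9062/2 → 8, 4.9445/1 → 4; chars 84.
Subsquare (5′×2.5′, letters a–x): 1.9062/0.0833333 → 22 → w, 0.9445/0.0416667 → 22 → w; chars ww.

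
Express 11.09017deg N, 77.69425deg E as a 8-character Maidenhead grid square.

Add 180° to longitude and 90° to latitude: 257.69425, 101.09017.
Field: lon ⌊257.69425/20⌋ = 12 → M; lat ⌊101.09017/10⌋ = 10 → K.
Square: lon ⌊17.69425/2⌋ = 8; lat ⌊1.09017/1⌋ = 1.
Subsquare: lon ⌊1.69425/0.0833333⌋ = 20 → u; lat ⌊0.09017/0.0416667⌋ = 2 → c.
Extended square: lon ⌊0.02758/0.00833333⌋ = 3; lat ⌊0.00684/0.00416667⌋ = 1.

MK81uc31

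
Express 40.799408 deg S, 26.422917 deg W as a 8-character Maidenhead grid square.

Add 180° to longitude and 90° to latitude: 153.57708, 49.20059.
Field (20°×10°, letters A–R): 153.57708/20 → 7 → H, 49.20059/10 → 4 → E; chars HE.
Square (2°×1°, digits 0–9): 13.57708/2 → 6, 9.20059/1 → 9; chars 69.
Subsquare (5′×2.5′, letters a–x): 1.57708/0.0833333 → 18 → s, 0.20059/0.0416667 → 4 → e; chars se.
Extended square (30″×15″, digits 0–9): 0.07708/0.00833333 → 9, 0.03393/0.00416667 → 8; chars 98.

HE69se98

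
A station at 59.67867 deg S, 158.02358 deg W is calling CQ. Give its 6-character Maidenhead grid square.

BD00xh

Offset from 180°W / 90°S: lon 21.9764°, lat 30.3213°.
Field: 21.9764/20 → 1 → B, 30.3213/10 → 3 → D; chars BD.
Square: 1.9764/2 → 0, 0.3213/1 → 0; chars 00.
Subsquare: 1.9764/0.0833333 → 23 → x, 0.3213/0.0416667 → 7 → h; chars xh.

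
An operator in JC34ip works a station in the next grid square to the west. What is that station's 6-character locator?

Longitude subsquare i = 8; −1 → 7 = h.
The latitude characters are unchanged.

JC34hp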